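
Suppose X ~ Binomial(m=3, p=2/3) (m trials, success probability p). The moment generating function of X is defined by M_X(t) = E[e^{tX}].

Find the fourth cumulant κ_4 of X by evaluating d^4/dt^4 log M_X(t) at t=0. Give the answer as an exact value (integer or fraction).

κ_4 = K′′′′(0) = -2/9

M_X(t) = (2*e^(t)/3 + 1/3)^3
K_X(t) = log M_X(t) = 3*log(2*e^(t)/3 + 1/3)
K′(t) = 6*e^(t)/(2*e^(t) + 1)
K′′(t) = 6*e^(t)/(4*e^(2*t) + 4*e^(t) + 1)
K′′′(t) = (-12*e^(2*t) + 6*e^(t))/(8*e^(3*t) + 12*e^(2*t) + 6*e^(t) + 1)
K′′′′(t) = (24*e^(3*t) - 48*e^(2*t) + 6*e^(t))/(16*e^(4*t) + 32*e^(3*t) + 24*e^(2*t) + 8*e^(t) + 1)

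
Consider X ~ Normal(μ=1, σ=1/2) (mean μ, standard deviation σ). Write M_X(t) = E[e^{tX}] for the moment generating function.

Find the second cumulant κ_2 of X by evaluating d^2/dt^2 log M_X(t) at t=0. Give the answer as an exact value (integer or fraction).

κ_2 = K^(2)(0) = 1/4

M_X(t) = e^(t^2/8 + t)
K_X(t) = log M_X(t) = t^2/8 + t
K^(2)(t) = 1/4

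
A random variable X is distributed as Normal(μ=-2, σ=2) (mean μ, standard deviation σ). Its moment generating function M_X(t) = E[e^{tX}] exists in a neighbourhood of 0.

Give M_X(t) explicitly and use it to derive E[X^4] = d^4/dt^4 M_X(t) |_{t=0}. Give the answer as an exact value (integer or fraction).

E[X^4] = M′′′′(0) = 160

M_X(t) = e^(2*t^2 - 2*t)
M′(t) = 4*t*e^(-2*t)*e^(2*t^2) - 2*e^(-2*t)*e^(2*t^2)
M′′(t) = (16*t^2*e^(2*t^2) - 16*t*e^(2*t^2) + 8*e^(2*t^2))*e^(-2*t)
M′′′(t) = (64*t^3*e^(2*t^2) - 96*t^2*e^(2*t^2) + 96*t*e^(2*t^2) - 32*e^(2*t^2))*e^(-2*t)
M′′′′(t) = (256*t^4*e^(2*t^2) - 512*t^3*e^(2*t^2) + 768*t^2*e^(2*t^2) - 512*t*e^(2*t^2) + 160*e^(2*t^2))*e^(-2*t)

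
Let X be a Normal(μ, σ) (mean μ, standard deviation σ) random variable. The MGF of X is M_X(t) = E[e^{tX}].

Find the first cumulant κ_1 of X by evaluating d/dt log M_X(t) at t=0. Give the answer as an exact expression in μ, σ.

M_X(t) = e^(μ*t + σ^2*t^2/2)
K_X(t) = log M_X(t) = μ*t + σ^2*t^2/2
K′(t) = μ + σ^2*t

κ_1 = K′(0) = μ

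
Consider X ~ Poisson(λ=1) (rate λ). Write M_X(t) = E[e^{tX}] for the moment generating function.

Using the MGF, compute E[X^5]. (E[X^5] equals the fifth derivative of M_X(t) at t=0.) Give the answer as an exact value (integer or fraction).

E[X^5] = M′′′′′(0) = 52

M_X(t) = e^(e^(t) - 1)
M′(t) = e^(-1)*e^(t)*e^(e^(t))
M′′(t) = (e^(2*t)*e^(e^(t)) + e^(t)*e^(e^(t)))*e^(-1)
M′′′(t) = (e^(3*t)*e^(e^(t)) + 3*e^(2*t)*e^(e^(t)) + e^(t)*e^(e^(t)))*e^(-1)
M′′′′(t) = (e^(4*t)*e^(e^(t)) + 6*e^(3*t)*e^(e^(t)) + 7*e^(2*t)*e^(e^(t)) + e^(t)*e^(e^(t)))*e^(-1)
M′′′′′(t) = (e^(5*t)*e^(e^(t)) + 10*e^(4*t)*e^(e^(t)) + 25*e^(3*t)*e^(e^(t)) + 15*e^(2*t)*e^(e^(t)) + e^(t)*e^(e^(t)))*e^(-1)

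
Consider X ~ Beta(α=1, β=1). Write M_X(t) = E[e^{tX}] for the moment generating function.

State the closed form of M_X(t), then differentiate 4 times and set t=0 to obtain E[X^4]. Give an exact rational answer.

E[X^4] = D^4[M](0) = 1/5

M_X(t) = ₁F₁(1; 2; t)
D^4[M](t) = ₁F₁(5; 6; t)/5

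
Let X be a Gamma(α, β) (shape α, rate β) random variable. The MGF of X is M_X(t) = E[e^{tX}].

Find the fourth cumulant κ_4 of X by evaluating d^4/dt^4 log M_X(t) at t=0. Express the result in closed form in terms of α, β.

κ_4 = d^4K/dt^4 |_{t=0} = 6*α/β^4

M_X(t) = (β/(β - t))^α
K_X(t) = log M_X(t) = α*(log(β) - log(β - t))
dK/dt = -α/(-β + t)
d^2K/dt^2 = α/(β^2 - 2*β*t + t^2)
d^3K/dt^3 = -2*α/(-β^3 + 3*β^2*t - 3*β*t^2 + t^3)
d^4K/dt^4 = 6*α/(β^4 - 4*β^3*t + 6*β^2*t^2 - 4*β*t^3 + t^4)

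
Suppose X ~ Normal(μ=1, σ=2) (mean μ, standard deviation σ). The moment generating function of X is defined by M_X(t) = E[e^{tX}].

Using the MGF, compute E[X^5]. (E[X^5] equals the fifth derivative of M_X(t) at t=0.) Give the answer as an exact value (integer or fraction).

E[X^5] = d^5M/dt^5 |_{t=0} = 281

M_X(t) = e^(2*t^2 + t)
dM/dt = 4*t*e^(t)*e^(2*t^2) + e^(t)*e^(2*t^2)
d^2M/dt^2 = 16*t^2*e^(t)*e^(2*t^2) + 8*t*e^(t)*e^(2*t^2) + 5*e^(t)*e^(2*t^2)
d^3M/dt^3 = 64*t^3*e^(t)*e^(2*t^2) + 48*t^2*e^(t)*e^(2*t^2) + 60*t*e^(t)*e^(2*t^2) + 13*e^(t)*e^(2*t^2)
d^4M/dt^4 = 256*t^4*e^(t)*e^(2*t^2) + 256*t^3*e^(t)*e^(2*t^2) + 480*t^2*e^(t)*e^(2*t^2) + 208*t*e^(t)*e^(2*t^2) + 73*e^(t)*e^(2*t^2)
d^5M/dt^5 = 1024*t^5*e^(t)*e^(2*t^2) + 1280*t^4*e^(t)*e^(2*t^2) + 3200*t^3*e^(t)*e^(2*t^2) + 2080*t^2*e^(t)*e^(2*t^2) + 1460*t*e^(t)*e^(2*t^2) + 281*e^(t)*e^(2*t^2)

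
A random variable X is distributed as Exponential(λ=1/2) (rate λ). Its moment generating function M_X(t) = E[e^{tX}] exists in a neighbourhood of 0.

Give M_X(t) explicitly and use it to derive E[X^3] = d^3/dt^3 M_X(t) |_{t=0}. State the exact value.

E[X^3] = d^3M/dt^3 |_{t=0} = 48

M_X(t) = 1/(2*(1/2 - t))
dM/dt = 2/(4*t^2 - 4*t + 1)
d^2M/dt^2 = -8/(8*t^3 - 12*t^2 + 6*t - 1)
d^3M/dt^3 = 48/(16*t^4 - 32*t^3 + 24*t^2 - 8*t + 1)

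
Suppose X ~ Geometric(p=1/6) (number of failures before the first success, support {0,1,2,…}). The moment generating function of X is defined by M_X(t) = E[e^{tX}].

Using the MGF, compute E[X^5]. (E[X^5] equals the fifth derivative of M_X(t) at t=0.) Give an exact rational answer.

E[X^5] = M^(5)(0) = 544505

M_X(t) = 1/(6*(1 - 5*e^(t)/6))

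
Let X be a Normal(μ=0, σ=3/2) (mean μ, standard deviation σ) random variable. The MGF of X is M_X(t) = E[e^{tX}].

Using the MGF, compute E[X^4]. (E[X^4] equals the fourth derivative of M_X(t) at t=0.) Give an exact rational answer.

M_X(t) = e^(9*t^2/8)
dM/dt = 9*t*e^(9*t^2/8)/4
d^2M/dt^2 = 81*t^2*e^(9*t^2/8)/16 + 9*e^(9*t^2/8)/4
d^3M/dt^3 = 729*t^3*e^(9*t^2/8)/64 + 243*t*e^(9*t^2/8)/16
d^4M/dt^4 = 6561*t^4*e^(9*t^2/8)/256 + 2187*t^2*e^(9*t^2/8)/32 + 243*e^(9*t^2/8)/16

E[X^4] = d^4M/dt^4 |_{t=0} = 243/16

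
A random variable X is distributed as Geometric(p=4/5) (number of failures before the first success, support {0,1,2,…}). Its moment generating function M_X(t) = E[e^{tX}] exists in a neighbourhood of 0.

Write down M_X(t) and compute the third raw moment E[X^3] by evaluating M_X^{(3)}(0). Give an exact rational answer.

E[X^3] = d^3M/dt^3 |_{t=0} = 23/32

M_X(t) = 4/(5*(1 - e^(t)/5))
dM/dt = 4*e^(t)/(e^(2*t) - 10*e^(t) + 25)
d^2M/dt^2 = (-4*e^(2*t) - 20*e^(t))/(e^(3*t) - 15*e^(2*t) + 75*e^(t) - 125)
d^3M/dt^3 = (4*e^(3*t) + 80*e^(2*t) + 100*e^(t))/(e^(4*t) - 20*e^(3*t) + 150*e^(2*t) - 500*e^(t) + 625)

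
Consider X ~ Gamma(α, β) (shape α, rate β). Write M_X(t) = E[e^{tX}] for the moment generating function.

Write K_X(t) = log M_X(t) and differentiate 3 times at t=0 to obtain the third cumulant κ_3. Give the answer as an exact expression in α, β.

κ_3 = K^(3)(0) = 2*α/β^3

M_X(t) = (β/(β - t))^α
K_X(t) = log M_X(t) = α*(log(β) - log(β - t))
K^(3)(t) = -2*α/(-β^3 + 3*β^2*t - 3*β*t^2 + t^3)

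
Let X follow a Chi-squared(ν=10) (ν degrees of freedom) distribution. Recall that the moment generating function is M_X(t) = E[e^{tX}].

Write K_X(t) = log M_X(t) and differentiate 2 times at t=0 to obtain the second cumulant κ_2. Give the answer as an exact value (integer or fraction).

M_X(t) = (1 - 2*t)^(-5)
K_X(t) = log M_X(t) = -5*log(1 - 2*t)
dK/dt = -10/(2*t - 1)
d^2K/dt^2 = 20/(4*t^2 - 4*t + 1)

κ_2 = d^2K/dt^2 |_{t=0} = 20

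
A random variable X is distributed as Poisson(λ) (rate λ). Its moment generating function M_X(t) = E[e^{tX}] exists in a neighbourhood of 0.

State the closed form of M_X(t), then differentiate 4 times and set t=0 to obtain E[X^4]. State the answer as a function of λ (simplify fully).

M_X(t) = e^(λ*(e^(t) - 1))
D^4[M](t) = (λ^4*e^(4*t)*e^(λ*e^(t)) + 6*λ^3*e^(3*t)*e^(λ*e^(t)) + 7*λ^2*e^(2*t)*e^(λ*e^(t)) + λ*e^(t)*e^(λ*e^(t)))*e^(-λ)

E[X^4] = D^4[M](0) = λ*(λ^3 + 6*λ^2 + 7*λ + 1)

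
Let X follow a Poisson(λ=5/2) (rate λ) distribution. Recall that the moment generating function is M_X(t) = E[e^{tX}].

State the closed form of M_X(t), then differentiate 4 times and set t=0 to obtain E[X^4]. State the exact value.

M_X(t) = e^(5*e^(t)/2 - 5/2)
M′(t) = 5*e^(-5/2)*e^(t)*e^(5*e^(t)/2)/2
M′′(t) = (25*e^(2*t)*e^(5*e^(t)/2) + 10*e^(t)*e^(5*e^(t)/2))*e^(-5/2)/4
M′′′(t) = (125*e^(3*t)*e^(5*e^(t)/2) + 150*e^(2*t)*e^(5*e^(t)/2) + 20*e^(t)*e^(5*e^(t)/2))*e^(-5/2)/8
M′′′′(t) = (625*e^(4*t)*e^(5*e^(t)/2) + 1500*e^(3*t)*e^(5*e^(t)/2) + 700*e^(2*t)*e^(5*e^(t)/2) + 40*e^(t)*e^(5*e^(t)/2))*e^(-5/2)/16

E[X^4] = M′′′′(0) = 2865/16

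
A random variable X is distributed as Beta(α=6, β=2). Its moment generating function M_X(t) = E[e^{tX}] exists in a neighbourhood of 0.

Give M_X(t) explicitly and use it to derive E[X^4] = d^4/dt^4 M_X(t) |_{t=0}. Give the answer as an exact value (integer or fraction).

M_X(t) = ₁F₁(6; 8; t)
dM/dt = 3*₁F₁(7; 9; t)/4
d^2M/dt^2 = 7*₁F₁(8; 10; t)/12
d^3M/dt^3 = 7*₁F₁(9; 11; t)/15
d^4M/dt^4 = 21*₁F₁(10; 12; t)/55

E[X^4] = d^4M/dt^4 |_{t=0} = 21/55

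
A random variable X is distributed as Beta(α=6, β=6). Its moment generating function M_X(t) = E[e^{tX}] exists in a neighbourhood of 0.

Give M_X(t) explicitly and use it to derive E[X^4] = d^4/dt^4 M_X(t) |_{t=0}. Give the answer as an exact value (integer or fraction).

M_X(t) = ₁F₁(6; 12; t)
M^(4)(t) = 6*₁F₁(10; 16; t)/65

E[X^4] = M^(4)(0) = 6/65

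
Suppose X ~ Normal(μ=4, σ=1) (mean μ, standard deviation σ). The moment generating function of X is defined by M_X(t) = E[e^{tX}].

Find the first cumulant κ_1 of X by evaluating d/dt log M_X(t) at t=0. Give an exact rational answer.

κ_1 = dK/dt |_{t=0} = 4

M_X(t) = e^(t^2/2 + 4*t)
K_X(t) = log M_X(t) = t^2/2 + 4*t
dK/dt = t + 4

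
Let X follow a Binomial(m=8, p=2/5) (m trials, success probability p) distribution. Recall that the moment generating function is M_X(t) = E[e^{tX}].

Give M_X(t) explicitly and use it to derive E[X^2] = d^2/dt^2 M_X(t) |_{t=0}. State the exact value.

E[X^2] = d^2M/dt^2 |_{t=0} = 304/25

M_X(t) = (2*e^(t)/5 + 3/5)^8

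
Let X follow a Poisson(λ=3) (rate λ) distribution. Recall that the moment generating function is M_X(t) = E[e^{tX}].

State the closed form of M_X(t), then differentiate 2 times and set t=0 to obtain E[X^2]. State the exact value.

E[X^2] = D^2[M](0) = 12

M_X(t) = e^(3*e^(t) - 3)
D^2[M](t) = (9*e^(2*t)*e^(3*e^(t)) + 3*e^(t)*e^(3*e^(t)))*e^(-3)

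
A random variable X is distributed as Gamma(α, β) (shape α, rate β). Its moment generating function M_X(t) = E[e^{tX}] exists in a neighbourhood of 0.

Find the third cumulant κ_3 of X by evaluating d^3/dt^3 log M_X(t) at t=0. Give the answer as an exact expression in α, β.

M_X(t) = (β/(β - t))^α
K_X(t) = log M_X(t) = α*(log(β) - log(β - t))
K′(t) = -α/(-β + t)
K′′(t) = α/(β^2 - 2*β*t + t^2)
K′′′(t) = -2*α/(-β^3 + 3*β^2*t - 3*β*t^2 + t^3)

κ_3 = K′′′(0) = 2*α/β^3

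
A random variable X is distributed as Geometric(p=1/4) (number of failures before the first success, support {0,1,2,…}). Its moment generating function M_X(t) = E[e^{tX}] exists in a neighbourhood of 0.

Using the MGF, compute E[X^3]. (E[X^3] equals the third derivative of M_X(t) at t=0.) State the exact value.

E[X^3] = d^3M/dt^3 |_{t=0} = 219

M_X(t) = 1/(4*(1 - 3*e^(t)/4))
dM/dt = 3*e^(t)/(9*e^(2*t) - 24*e^(t) + 16)
d^2M/dt^2 = (-9*e^(2*t) - 12*e^(t))/(27*e^(3*t) - 108*e^(2*t) + 144*e^(t) - 64)
d^3M/dt^3 = (27*e^(3*t) + 144*e^(2*t) + 48*e^(t))/(81*e^(4*t) - 432*e^(3*t) + 864*e^(2*t) - 768*e^(t) + 256)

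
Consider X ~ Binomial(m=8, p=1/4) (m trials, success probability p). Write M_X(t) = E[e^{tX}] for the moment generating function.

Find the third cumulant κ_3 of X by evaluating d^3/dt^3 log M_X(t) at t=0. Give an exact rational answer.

M_X(t) = (e^(t)/4 + 3/4)^8
K_X(t) = log M_X(t) = 8*log(e^(t)/4 + 3/4)
dK/dt = 8*e^(t)/(e^(t) + 3)
d^2K/dt^2 = 24*e^(t)/(e^(2*t) + 6*e^(t) + 9)
d^3K/dt^3 = (-24*e^(2*t) + 72*e^(t))/(e^(3*t) + 9*e^(2*t) + 27*e^(t) + 27)

κ_3 = d^3K/dt^3 |_{t=0} = 3/4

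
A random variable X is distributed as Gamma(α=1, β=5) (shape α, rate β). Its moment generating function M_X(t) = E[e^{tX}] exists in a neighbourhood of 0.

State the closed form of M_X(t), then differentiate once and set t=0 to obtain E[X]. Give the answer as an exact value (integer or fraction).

E[X] = dM/dt |_{t=0} = 1/5

M_X(t) = 5/(5 - t)
dM/dt = 5/(t^2 - 10*t + 25)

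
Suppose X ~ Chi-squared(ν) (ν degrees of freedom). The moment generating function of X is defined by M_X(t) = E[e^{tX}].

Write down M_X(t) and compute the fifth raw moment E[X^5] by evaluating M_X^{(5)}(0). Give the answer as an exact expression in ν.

E[X^5] = M′′′′′(0) = ν*(ν^4 + 20*ν^3 + 140*ν^2 + 400*ν + 384)

M_X(t) = (1 - 2*t)^(-ν/2)
M′(t) = -ν/(2*t*(1 - 2*t)^(ν/2) - (1 - 2*t)^(ν/2))
M′′(t) = (ν^2 + 2*ν)/(4*t^2*(1 - 2*t)^(ν/2) - 4*t*(1 - 2*t)^(ν/2) + (1 - 2*t)^(ν/2))
M′′′(t) = (-ν^3 - 6*ν^2 - 8*ν)/(8*t^3*(1 - 2*t)^(ν/2) - 12*t^2*(1 - 2*t)^(ν/2) + 6*t*(1 - 2*t)^(ν/2) - (1 - 2*t)^(ν/2))
M′′′′(t) = (ν^4 + 12*ν^3 + 44*ν^2 + 48*ν)/(16*t^4*(1 - 2*t)^(ν/2) - 32*t^3*(1 - 2*t)^(ν/2) + 24*t^2*(1 - 2*t)^(ν/2) - 8*t*(1 - 2*t)^(ν/2) + (1 - 2*t)^(ν/2))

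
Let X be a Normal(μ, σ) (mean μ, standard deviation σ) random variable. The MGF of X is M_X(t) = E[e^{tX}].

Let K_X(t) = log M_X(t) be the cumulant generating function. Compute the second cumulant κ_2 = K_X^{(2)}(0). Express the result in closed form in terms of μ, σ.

κ_2 = K′′(0) = σ^2

M_X(t) = e^(μ*t + σ^2*t^2/2)
K_X(t) = log M_X(t) = μ*t + σ^2*t^2/2
K′(t) = μ + σ^2*t
K′′(t) = σ^2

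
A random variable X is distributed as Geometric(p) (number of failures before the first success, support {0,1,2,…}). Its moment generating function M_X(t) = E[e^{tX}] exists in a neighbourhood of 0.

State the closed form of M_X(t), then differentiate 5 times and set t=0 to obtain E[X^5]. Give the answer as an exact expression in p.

M_X(t) = p/(-(1 - p)*e^(t) + 1)
M′(t) = (-p^2*e^(t) + p*e^(t))/(p^2*e^(2*t) - 2*p*e^(2*t) + 2*p*e^(t) + e^(2*t) - 2*e^(t) + 1)

E[X^5] = M′′′′′(0) = -1 + 31/p - 180/p^2 + 390/p^3 - 360/p^4 + 120/p^5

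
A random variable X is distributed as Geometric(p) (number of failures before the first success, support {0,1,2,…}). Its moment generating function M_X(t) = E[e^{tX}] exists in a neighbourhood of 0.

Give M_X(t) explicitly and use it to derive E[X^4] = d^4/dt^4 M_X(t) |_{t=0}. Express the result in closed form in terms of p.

E[X^4] = D^4[M](0) = 1 - 15/p + 50/p^2 - 60/p^3 + 24/p^4

M_X(t) = p/(-(1 - p)*e^(t) + 1)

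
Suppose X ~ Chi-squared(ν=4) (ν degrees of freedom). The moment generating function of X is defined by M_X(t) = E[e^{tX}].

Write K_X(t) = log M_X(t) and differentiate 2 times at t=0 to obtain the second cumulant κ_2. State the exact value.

κ_2 = D^2[K](0) = 8

M_X(t) = (1 - 2*t)^(-2)
K_X(t) = log M_X(t) = -2*log(1 - 2*t)
D^2[K](t) = 8/(4*t^2 - 4*t + 1)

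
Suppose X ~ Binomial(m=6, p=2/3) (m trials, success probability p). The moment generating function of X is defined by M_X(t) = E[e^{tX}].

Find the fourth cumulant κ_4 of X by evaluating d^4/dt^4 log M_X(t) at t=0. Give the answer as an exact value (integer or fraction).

κ_4 = d^4K/dt^4 |_{t=0} = -4/9

M_X(t) = (2*e^(t)/3 + 1/3)^6
K_X(t) = log M_X(t) = 6*log(2*e^(t)/3 + 1/3)
dK/dt = 12*e^(t)/(2*e^(t) + 1)
d^2K/dt^2 = 12*e^(t)/(4*e^(2*t) + 4*e^(t) + 1)
d^3K/dt^3 = (-24*e^(2*t) + 12*e^(t))/(8*e^(3*t) + 12*e^(2*t) + 6*e^(t) + 1)
d^4K/dt^4 = (48*e^(3*t) - 96*e^(2*t) + 12*e^(t))/(16*e^(4*t) + 32*e^(3*t) + 24*e^(2*t) + 8*e^(t) + 1)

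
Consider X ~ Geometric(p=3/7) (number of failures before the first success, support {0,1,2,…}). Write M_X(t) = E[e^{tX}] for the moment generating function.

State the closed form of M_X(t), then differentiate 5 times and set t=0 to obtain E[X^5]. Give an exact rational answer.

M_X(t) = 3/(7*(1 - 4*e^(t)/7))
M′(t) = 12*e^(t)/(16*e^(2*t) - 56*e^(t) + 49)
M′′(t) = (-48*e^(2*t) - 84*e^(t))/(64*e^(3*t) - 336*e^(2*t) + 588*e^(t) - 343)
M′′′(t) = (192*e^(3*t) + 1344*e^(2*t) + 588*e^(t))/(256*e^(4*t) - 1792*e^(3*t) + 4704*e^(2*t) - 5488*e^(t) + 2401)
M′′′′(t) = (-768*e^(4*t) - 14784*e^(3*t) - 25872*e^(2*t) - 4116*e^(t))/(1024*e^(5*t) - 8960*e^(4*t) + 31360*e^(3*t) - 54880*e^(2*t) + 48020*e^(t) - 16807)

E[X^5] = M′′′′′(0) = 135628/81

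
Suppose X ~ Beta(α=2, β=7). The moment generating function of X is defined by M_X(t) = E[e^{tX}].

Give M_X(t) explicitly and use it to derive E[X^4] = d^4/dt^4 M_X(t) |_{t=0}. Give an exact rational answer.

M_X(t) = ₁F₁(2; 9; t)
M^(4)(t) = ₁F₁(6; 13; t)/99

E[X^4] = M^(4)(0) = 1/99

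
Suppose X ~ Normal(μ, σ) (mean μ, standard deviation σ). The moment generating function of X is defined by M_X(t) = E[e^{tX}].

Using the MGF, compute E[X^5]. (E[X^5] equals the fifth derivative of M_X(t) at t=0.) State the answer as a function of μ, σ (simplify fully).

E[X^5] = D^5[M](0) = μ*(μ^4 + 10*μ^2*σ^2 + 15*σ^4)

M_X(t) = e^(μ*t + σ^2*t^2/2)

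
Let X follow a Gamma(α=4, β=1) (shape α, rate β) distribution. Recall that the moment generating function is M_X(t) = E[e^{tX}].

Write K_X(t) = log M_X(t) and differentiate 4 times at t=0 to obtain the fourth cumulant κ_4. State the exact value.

κ_4 = d^4K/dt^4 |_{t=0} = 24

M_X(t) = (1 - t)^(-4)
K_X(t) = log M_X(t) = -4*log(1 - t)
dK/dt = -4/(t - 1)
d^2K/dt^2 = 4/(t^2 - 2*t + 1)
d^3K/dt^3 = -8/(t^3 - 3*t^2 + 3*t - 1)
d^4K/dt^4 = 24/(t^4 - 4*t^3 + 6*t^2 - 4*t + 1)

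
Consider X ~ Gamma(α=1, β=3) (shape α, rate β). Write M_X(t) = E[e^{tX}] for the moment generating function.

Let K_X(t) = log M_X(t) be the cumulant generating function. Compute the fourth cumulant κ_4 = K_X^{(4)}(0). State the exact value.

κ_4 = K′′′′(0) = 2/27

M_X(t) = 3/(3 - t)
K_X(t) = log M_X(t) = -log(3 - t) + log(3)
K′(t) = -1/(t - 3)
K′′(t) = 1/(t^2 - 6*t + 9)
K′′′(t) = -2/(t^3 - 9*t^2 + 27*t - 27)
K′′′′(t) = 6/(t^4 - 12*t^3 + 54*t^2 - 108*t + 81)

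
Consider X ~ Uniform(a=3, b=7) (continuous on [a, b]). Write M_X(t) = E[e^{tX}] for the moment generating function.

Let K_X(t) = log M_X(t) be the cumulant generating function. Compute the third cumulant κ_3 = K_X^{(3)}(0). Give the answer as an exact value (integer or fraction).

κ_3 = K′′′(0) = 0

M_X(t) = (e^(7*t) - e^(3*t))/(4*t)
K_X(t) = log M_X(t) = -log(t) + log(e^(7*t) - e^(3*t)) - 2*log(2)
K′(t) = (7*t*e^(4*t) - 3*t - e^(4*t) + 1)/(t*e^(4*t) - t)
K′′(t) = (-16*t^2*e^(4*t) + e^(8*t) - 2*e^(4*t) + 1)/(t^2*e^(8*t) - 2*t^2*e^(4*t) + t^2)
K′′′(t) = (64*t^3*e^(8*t) + 64*t^3*e^(4*t) - 2*e^(12*t) + 6*e^(8*t) - 6*e^(4*t) + 2)/(t^3*e^(12*t) - 3*t^3*e^(8*t) + 3*t^3*e^(4*t) - t^3)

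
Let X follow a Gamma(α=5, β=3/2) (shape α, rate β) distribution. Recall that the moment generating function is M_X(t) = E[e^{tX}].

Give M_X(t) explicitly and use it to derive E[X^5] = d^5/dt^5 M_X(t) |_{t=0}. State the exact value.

E[X^5] = D^5[M](0) = 17920/9

M_X(t) = 243/(32*(3/2 - t)^5)
D^5[M](t) = 117573120/(1024*t^10 - 15360*t^9 + 103680*t^8 - 414720*t^7 + 1088640*t^6 - 1959552*t^5 + 2449440*t^4 - 2099520*t^3 + 1180980*t^2 - 393660*t + 59049)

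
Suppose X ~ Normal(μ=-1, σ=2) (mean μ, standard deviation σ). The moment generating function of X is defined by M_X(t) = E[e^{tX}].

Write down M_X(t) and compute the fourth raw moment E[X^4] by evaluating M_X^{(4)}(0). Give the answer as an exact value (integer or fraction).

E[X^4] = d^4M/dt^4 |_{t=0} = 73

M_X(t) = e^(2*t^2 - t)
dM/dt = 4*t*e^(-t)*e^(2*t^2) - e^(-t)*e^(2*t^2)
d^2M/dt^2 = (16*t^2*e^(2*t^2) - 8*t*e^(2*t^2) + 5*e^(2*t^2))*e^(-t)
d^3M/dt^3 = (64*t^3*e^(2*t^2) - 48*t^2*e^(2*t^2) + 60*t*e^(2*t^2) - 13*e^(2*t^2))*e^(-t)
d^4M/dt^4 = (256*t^4*e^(2*t^2) - 256*t^3*e^(2*t^2) + 480*t^2*e^(2*t^2) - 208*t*e^(2*t^2) + 73*e^(2*t^2))*e^(-t)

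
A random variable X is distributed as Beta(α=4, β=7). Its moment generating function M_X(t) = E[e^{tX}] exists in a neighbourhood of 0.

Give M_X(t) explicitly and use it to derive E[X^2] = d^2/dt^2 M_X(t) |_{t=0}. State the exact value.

E[X^2] = D^2[M](0) = 5/33

M_X(t) = ₁F₁(4; 11; t)
D^2[M](t) = 5*₁F₁(6; 13; t)/33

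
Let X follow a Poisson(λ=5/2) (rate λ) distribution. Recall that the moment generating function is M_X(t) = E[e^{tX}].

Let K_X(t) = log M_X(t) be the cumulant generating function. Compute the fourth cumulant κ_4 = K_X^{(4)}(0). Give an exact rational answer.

κ_4 = K′′′′(0) = 5/2

M_X(t) = e^(5*e^(t)/2 - 5/2)
K_X(t) = log M_X(t) = 5*e^(t)/2 - 5/2
K′(t) = 5*e^(t)/2
K′′(t) = 5*e^(t)/2
K′′′(t) = 5*e^(t)/2
K′′′′(t) = 5*e^(t)/2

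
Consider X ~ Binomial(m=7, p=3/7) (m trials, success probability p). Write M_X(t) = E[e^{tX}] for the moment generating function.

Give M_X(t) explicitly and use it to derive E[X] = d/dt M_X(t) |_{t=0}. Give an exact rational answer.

E[X] = D[M](0) = 3

M_X(t) = (3*e^(t)/7 + 4/7)^7
D[M](t) = 2187*e^(7*t)/117649 + 17496*e^(6*t)/117649 + 58320*e^(5*t)/117649 + 103680*e^(4*t)/117649 + 103680*e^(3*t)/117649 + 55296*e^(2*t)/117649 + 12288*e^(t)/117649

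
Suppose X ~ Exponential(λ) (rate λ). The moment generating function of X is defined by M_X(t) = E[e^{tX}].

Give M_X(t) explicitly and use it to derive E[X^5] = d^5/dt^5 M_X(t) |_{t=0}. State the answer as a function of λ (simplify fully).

M_X(t) = λ/(λ - t)
D^5[M](t) = 120*λ/(λ^6 - 6*λ^5*t + 15*λ^4*t^2 - 20*λ^3*t^3 + 15*λ^2*t^4 - 6*λ*t^5 + t^6)

E[X^5] = D^5[M](0) = 120/λ^5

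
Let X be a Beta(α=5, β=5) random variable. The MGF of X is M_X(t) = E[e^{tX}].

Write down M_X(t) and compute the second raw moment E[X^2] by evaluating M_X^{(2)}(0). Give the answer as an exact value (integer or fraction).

M_X(t) = ₁F₁(5; 10; t)
dM/dt = ₁F₁(6; 11; t)/2
d^2M/dt^2 = 3*₁F₁(7; 12; t)/11

E[X^2] = d^2M/dt^2 |_{t=0} = 3/11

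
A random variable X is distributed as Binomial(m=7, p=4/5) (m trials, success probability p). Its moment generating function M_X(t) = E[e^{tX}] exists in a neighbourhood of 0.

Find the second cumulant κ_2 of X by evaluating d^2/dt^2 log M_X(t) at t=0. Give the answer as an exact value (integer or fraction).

κ_2 = K′′(0) = 28/25

M_X(t) = (4*e^(t)/5 + 1/5)^7
K_X(t) = log M_X(t) = 7*log(4*e^(t)/5 + 1/5)
K′(t) = 28*e^(t)/(4*e^(t) + 1)
K′′(t) = 28*e^(t)/(16*e^(2*t) + 8*e^(t) + 1)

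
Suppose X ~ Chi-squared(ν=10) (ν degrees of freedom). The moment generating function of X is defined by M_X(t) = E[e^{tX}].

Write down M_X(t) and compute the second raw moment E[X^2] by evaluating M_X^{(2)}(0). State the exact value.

E[X^2] = d^2M/dt^2 |_{t=0} = 120

M_X(t) = (1 - 2*t)^(-5)
dM/dt = 10/(64*t^6 - 192*t^5 + 240*t^4 - 160*t^3 + 60*t^2 - 12*t + 1)
d^2M/dt^2 = -120/(128*t^7 - 448*t^6 + 672*t^5 - 560*t^4 + 280*t^3 - 84*t^2 + 14*t - 1)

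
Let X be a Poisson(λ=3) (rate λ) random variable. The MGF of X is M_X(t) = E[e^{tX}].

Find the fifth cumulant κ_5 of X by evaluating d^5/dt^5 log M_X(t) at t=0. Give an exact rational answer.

κ_5 = D^5[K](0) = 3

M_X(t) = e^(3*e^(t) - 3)
K_X(t) = log M_X(t) = 3*e^(t) - 3
D^5[K](t) = 3*e^(t)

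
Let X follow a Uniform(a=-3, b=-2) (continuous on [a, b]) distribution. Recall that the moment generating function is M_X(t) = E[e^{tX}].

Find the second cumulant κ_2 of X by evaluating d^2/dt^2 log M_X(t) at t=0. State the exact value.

κ_2 = d^2K/dt^2 |_{t=0} = 1/12

M_X(t) = (e^(-2*t) - e^(-3*t))/t
K_X(t) = log M_X(t) = -log(t) + log(e^(-2*t) - e^(-3*t))
dK/dt = (-2*t*e^(t) + 3*t - e^(t) + 1)/(t*e^(t) - t)
d^2K/dt^2 = (-t^2*e^(t) + e^(2*t) - 2*e^(t) + 1)/(t^2*e^(2*t) - 2*t^2*e^(t) + t^2)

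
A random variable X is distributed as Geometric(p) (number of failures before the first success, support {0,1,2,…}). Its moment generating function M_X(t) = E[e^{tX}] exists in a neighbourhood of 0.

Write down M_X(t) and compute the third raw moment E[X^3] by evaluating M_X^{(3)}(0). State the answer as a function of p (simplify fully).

M_X(t) = p/(-(1 - p)*e^(t) + 1)

E[X^3] = M^(3)(0) = -1 + 7/p - 12/p^2 + 6/p^3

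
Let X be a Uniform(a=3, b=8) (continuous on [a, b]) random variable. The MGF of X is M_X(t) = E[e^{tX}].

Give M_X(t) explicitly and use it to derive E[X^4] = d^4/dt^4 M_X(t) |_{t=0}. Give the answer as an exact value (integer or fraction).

M_X(t) = (e^(8*t) - e^(3*t))/(5*t)
dM/dt = (8*t*e^(8*t) - 3*t*e^(3*t) - e^(8*t) + e^(3*t))/(5*t^2)
d^2M/dt^2 = (64*t^2*e^(8*t) - 9*t^2*e^(3*t) - 16*t*e^(8*t) + 6*t*e^(3*t) + 2*e^(8*t) - 2*e^(3*t))/(5*t^3)
d^3M/dt^3 = (512*t^3*e^(8*t) - 27*t^3*e^(3*t) - 192*t^2*e^(8*t) + 27*t^2*e^(3*t) + 48*t*e^(8*t) - 18*t*e^(3*t) - 6*e^(8*t) + 6*e^(3*t))/(5*t^4)

E[X^4] = d^4M/dt^4 |_{t=0} = 1301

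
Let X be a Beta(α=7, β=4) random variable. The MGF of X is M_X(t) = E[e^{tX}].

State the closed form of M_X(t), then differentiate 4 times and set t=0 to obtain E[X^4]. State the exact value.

M_X(t) = ₁F₁(7; 11; t)
dM/dt = 7*₁F₁(8; 12; t)/11
d^2M/dt^2 = 14*₁F₁(9; 13; t)/33
d^3M/dt^3 = 42*₁F₁(10; 14; t)/143
d^4M/dt^4 = 30*₁F₁(11; 15; t)/143

E[X^4] = d^4M/dt^4 |_{t=0} = 30/143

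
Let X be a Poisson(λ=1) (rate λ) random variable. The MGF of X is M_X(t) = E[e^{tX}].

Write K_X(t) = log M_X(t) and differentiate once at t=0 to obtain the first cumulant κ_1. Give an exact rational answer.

κ_1 = K^(1)(0) = 1

M_X(t) = e^(e^(t) - 1)
K_X(t) = log M_X(t) = e^(t) - 1
K^(1)(t) = e^(t)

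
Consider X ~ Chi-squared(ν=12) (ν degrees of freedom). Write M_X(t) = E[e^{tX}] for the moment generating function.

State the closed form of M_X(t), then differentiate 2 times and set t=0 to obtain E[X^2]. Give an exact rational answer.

M_X(t) = (1 - 2*t)^(-6)
M^(2)(t) = 168/(256*t^8 - 1024*t^7 + 1792*t^6 - 1792*t^5 + 1120*t^4 - 448*t^3 + 112*t^2 - 16*t + 1)

E[X^2] = M^(2)(0) = 168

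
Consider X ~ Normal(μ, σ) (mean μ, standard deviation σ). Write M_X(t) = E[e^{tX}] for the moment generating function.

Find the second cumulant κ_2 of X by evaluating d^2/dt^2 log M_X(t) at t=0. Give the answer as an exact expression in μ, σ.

M_X(t) = e^(μ*t + σ^2*t^2/2)
K_X(t) = log M_X(t) = μ*t + σ^2*t^2/2
dK/dt = μ + σ^2*t
d^2K/dt^2 = σ^2

κ_2 = d^2K/dt^2 |_{t=0} = σ^2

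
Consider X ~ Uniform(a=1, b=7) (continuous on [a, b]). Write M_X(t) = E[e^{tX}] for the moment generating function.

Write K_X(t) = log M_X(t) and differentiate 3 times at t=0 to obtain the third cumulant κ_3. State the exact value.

M_X(t) = (e^(7*t) - e^(t))/(6*t)
K_X(t) = log M_X(t) = -log(t) + log(e^(7*t) - e^(t)) - log(6)
dK/dt = (7*t*e^(6*t) - t - e^(6*t) + 1)/(t*e^(6*t) - t)
d^2K/dt^2 = (-36*t^2*e^(6*t) + e^(12*t) - 2*e^(6*t) + 1)/(t^2*e^(12*t) - 2*t^2*e^(6*t) + t^2)
d^3K/dt^3 = (216*t^3*e^(12*t) + 216*t^3*e^(6*t) - 2*e^(18*t) + 6*e^(12*t) - 6*e^(6*t) + 2)/(t^3*e^(18*t) - 3*t^3*e^(12*t) + 3*t^3*e^(6*t) - t^3)

κ_3 = d^3K/dt^3 |_{t=0} = 0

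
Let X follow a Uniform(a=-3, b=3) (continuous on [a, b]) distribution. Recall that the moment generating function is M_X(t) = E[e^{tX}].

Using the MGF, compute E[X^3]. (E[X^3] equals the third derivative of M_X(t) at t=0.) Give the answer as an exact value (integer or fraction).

E[X^3] = M^(3)(0) = 0

M_X(t) = (e^(3*t) - e^(-3*t))/(6*t)
M^(3)(t) = (9*t^3*e^(6*t) + 9*t^3 - 9*t^2*e^(6*t) + 9*t^2 + 6*t*e^(6*t) + 6*t - 2*e^(6*t) + 2)*e^(-3*t)/(2*t^4)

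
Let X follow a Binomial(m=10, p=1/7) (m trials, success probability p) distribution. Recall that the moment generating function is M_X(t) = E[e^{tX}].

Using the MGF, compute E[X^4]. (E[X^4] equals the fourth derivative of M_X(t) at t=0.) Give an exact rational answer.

M_X(t) = (e^(t)/7 + 6/7)^10

E[X^4] = M′′′′(0) = 1420/49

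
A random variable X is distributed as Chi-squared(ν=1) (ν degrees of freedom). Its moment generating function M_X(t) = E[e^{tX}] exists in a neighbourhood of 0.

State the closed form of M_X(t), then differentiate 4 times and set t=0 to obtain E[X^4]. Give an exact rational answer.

E[X^4] = d^4M/dt^4 |_{t=0} = 105

M_X(t) = 1/√(1 - 2*t)
dM/dt = -1/(2*t*√(1 - 2*t) - √(1 - 2*t))
d^2M/dt^2 = 3/(4*t^2*√(1 - 2*t) - 4*t*√(1 - 2*t) + √(1 - 2*t))
d^3M/dt^3 = -15/(8*t^3*√(1 - 2*t) - 12*t^2*√(1 - 2*t) + 6*t*√(1 - 2*t) - √(1 - 2*t))
d^4M/dt^4 = 105/(16*t^4*√(1 - 2*t) - 32*t^3*√(1 - 2*t) + 24*t^2*√(1 - 2*t) - 8*t*√(1 - 2*t) + √(1 - 2*t))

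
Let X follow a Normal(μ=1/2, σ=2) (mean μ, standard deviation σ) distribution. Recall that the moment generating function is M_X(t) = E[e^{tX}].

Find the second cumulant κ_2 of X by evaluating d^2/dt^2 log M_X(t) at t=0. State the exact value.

κ_2 = D^2[K](0) = 4

M_X(t) = e^(2*t^2 + t/2)
K_X(t) = log M_X(t) = 2*t^2 + t/2
D^2[K](t) = 4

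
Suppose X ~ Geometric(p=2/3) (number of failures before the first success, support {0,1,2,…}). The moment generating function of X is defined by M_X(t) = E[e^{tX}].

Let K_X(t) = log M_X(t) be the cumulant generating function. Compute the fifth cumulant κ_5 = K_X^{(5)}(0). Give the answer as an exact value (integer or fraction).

κ_5 = K′′′′′(0) = 15

M_X(t) = 2/(3*(1 - e^(t)/3))
K_X(t) = log M_X(t) = -log(1 - e^(t)/3) - log(3) + log(2)
K′(t) = -e^(t)/(e^(t) - 3)
K′′(t) = 3*e^(t)/(e^(2*t) - 6*e^(t) + 9)
K′′′(t) = (-3*e^(2*t) - 9*e^(t))/(e^(3*t) - 9*e^(2*t) + 27*e^(t) - 27)
K′′′′(t) = (3*e^(3*t) + 36*e^(2*t) + 27*e^(t))/(e^(4*t) - 12*e^(3*t) + 54*e^(2*t) - 108*e^(t) + 81)
K′′′′′(t) = (-3*e^(4*t) - 99*e^(3*t) - 297*e^(2*t) - 81*e^(t))/(e^(5*t) - 15*e^(4*t) + 90*e^(3*t) - 270*e^(2*t) + 405*e^(t) - 243)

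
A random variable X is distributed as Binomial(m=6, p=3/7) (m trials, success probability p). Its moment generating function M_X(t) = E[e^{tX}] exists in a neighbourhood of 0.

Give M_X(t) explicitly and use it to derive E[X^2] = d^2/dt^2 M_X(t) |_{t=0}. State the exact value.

E[X^2] = d^2M/dt^2 |_{t=0} = 396/49

M_X(t) = (3*e^(t)/7 + 4/7)^6
dM/dt = 4374*e^(6*t)/117649 + 29160*e^(5*t)/117649 + 77760*e^(4*t)/117649 + 103680*e^(3*t)/117649 + 69120*e^(2*t)/117649 + 18432*e^(t)/117649
d^2M/dt^2 = 26244*e^(6*t)/117649 + 145800*e^(5*t)/117649 + 311040*e^(4*t)/117649 + 311040*e^(3*t)/117649 + 138240*e^(2*t)/117649 + 18432*e^(t)/117649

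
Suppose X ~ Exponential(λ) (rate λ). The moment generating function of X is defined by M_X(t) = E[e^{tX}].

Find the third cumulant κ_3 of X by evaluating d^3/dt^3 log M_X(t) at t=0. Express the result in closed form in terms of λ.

M_X(t) = λ/(λ - t)
K_X(t) = log M_X(t) = log(λ) - log(λ - t)
dK/dt = -1/(-λ + t)
d^2K/dt^2 = 1/(λ^2 - 2*λ*t + t^2)
d^3K/dt^3 = -2/(-λ^3 + 3*λ^2*t - 3*λ*t^2 + t^3)

κ_3 = d^3K/dt^3 |_{t=0} = 2/λ^3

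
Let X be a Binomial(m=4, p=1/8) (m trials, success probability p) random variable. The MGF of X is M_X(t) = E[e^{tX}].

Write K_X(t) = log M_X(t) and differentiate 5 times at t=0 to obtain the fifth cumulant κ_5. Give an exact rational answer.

κ_5 = K′′′′′(0) = -105/1024

M_X(t) = (e^(t)/8 + 7/8)^4
K_X(t) = log M_X(t) = 4*log(e^(t)/8 + 7/8)
K′(t) = 4*e^(t)/(e^(t) + 7)
K′′(t) = 28*e^(t)/(e^(2*t) + 14*e^(t) + 49)
K′′′(t) = (-28*e^(2*t) + 196*e^(t))/(e^(3*t) + 21*e^(2*t) + 147*e^(t) + 343)
K′′′′(t) = (28*e^(3*t) - 784*e^(2*t) + 1372*e^(t))/(e^(4*t) + 28*e^(3*t) + 294*e^(2*t) + 1372*e^(t) + 2401)
K′′′′′(t) = (-28*e^(4*t) + 2156*e^(3*t) - 15092*e^(2*t) + 9604*e^(t))/(e^(5*t) + 35*e^(4*t) + 490*e^(3*t) + 3430*e^(2*t) + 12005*e^(t) + 16807)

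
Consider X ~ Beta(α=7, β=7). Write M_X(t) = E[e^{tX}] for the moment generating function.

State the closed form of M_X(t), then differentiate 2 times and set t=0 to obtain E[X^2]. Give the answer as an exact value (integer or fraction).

M_X(t) = ₁F₁(7; 14; t)
dM/dt = ₁F₁(8; 15; t)/2
d^2M/dt^2 = 4*₁F₁(9; 16; t)/15

E[X^2] = d^2M/dt^2 |_{t=0} = 4/15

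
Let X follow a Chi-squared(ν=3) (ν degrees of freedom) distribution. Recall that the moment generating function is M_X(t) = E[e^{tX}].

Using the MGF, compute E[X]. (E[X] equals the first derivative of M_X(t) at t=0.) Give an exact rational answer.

M_X(t) = (1 - 2*t)^(-3/2)
M′(t) = 3/(4*t^2*√(1 - 2*t) - 4*t*√(1 - 2*t) + √(1 - 2*t))

E[X] = M′(0) = 3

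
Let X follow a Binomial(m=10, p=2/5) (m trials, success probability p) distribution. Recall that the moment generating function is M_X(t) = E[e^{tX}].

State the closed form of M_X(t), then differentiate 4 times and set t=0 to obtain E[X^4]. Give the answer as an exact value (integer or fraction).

M_X(t) = (2*e^(t)/5 + 3/5)^10

E[X^4] = M′′′′(0) = 63788/125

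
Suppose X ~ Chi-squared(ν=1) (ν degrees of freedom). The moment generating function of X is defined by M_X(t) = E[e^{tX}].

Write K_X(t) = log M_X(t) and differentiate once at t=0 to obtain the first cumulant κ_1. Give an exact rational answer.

M_X(t) = 1/√(1 - 2*t)
K_X(t) = log M_X(t) = -log(1 - 2*t)/2
D[K](t) = -1/(2*t - 1)

κ_1 = D[K](0) = 1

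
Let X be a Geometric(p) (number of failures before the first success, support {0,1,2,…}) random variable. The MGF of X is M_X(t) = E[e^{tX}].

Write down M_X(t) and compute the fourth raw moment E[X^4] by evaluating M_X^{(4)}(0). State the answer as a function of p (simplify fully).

E[X^4] = M^(4)(0) = 1 - 15/p + 50/p^2 - 60/p^3 + 24/p^4

M_X(t) = p/(-(1 - p)*e^(t) + 1)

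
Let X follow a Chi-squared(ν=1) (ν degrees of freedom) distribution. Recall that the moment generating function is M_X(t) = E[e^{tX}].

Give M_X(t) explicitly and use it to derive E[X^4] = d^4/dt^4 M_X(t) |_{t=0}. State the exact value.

E[X^4] = M′′′′(0) = 105

M_X(t) = 1/√(1 - 2*t)
M′(t) = -1/(2*t*√(1 - 2*t) - √(1 - 2*t))
M′′(t) = 3/(4*t^2*√(1 - 2*t) - 4*t*√(1 - 2*t) + √(1 - 2*t))
M′′′(t) = -15/(8*t^3*√(1 - 2*t) - 12*t^2*√(1 - 2*t) + 6*t*√(1 - 2*t) - √(1 - 2*t))
M′′′′(t) = 105/(16*t^4*√(1 - 2*t) - 32*t^3*√(1 - 2*t) + 24*t^2*√(1 - 2*t) - 8*t*√(1 - 2*t) + √(1 - 2*t))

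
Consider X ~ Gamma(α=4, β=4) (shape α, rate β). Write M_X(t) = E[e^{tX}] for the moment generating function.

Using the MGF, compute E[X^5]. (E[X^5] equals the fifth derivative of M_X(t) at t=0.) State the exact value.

M_X(t) = 256/(4 - t)^4
dM/dt = -1024/(t^5 - 20*t^4 + 160*t^3 - 640*t^2 + 1280*t - 1024)
d^2M/dt^2 = 5120/(t^6 - 24*t^5 + 240*t^4 - 1280*t^3 + 3840*t^2 - 6144*t + 4096)
d^3M/dt^3 = -30720/(t^7 - 28*t^6 + 336*t^5 - 2240*t^4 + 8960*t^3 - 21504*t^2 + 28672*t - 16384)
d^4M/dt^4 = 215040/(t^8 - 32*t^7 + 448*t^6 - 3584*t^5 + 17920*t^4 - 57344*t^3 + 114688*t^2 - 131072*t + 65536)
d^5M/dt^5 = -1720320/(t^9 - 36*t^8 + 576*t^7 - 5376*t^6 + 32256*t^5 - 129024*t^4 + 344064*t^3 - 589824*t^2 + 589824*t - 262144)

E[X^5] = d^5M/dt^5 |_{t=0} = 105/16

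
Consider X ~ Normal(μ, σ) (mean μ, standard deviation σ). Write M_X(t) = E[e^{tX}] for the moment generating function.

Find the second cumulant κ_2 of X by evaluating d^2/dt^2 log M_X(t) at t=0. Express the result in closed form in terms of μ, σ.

M_X(t) = e^(μ*t + σ^2*t^2/2)
K_X(t) = log M_X(t) = μ*t + σ^2*t^2/2
K′(t) = μ + σ^2*t
K′′(t) = σ^2

κ_2 = K′′(0) = σ^2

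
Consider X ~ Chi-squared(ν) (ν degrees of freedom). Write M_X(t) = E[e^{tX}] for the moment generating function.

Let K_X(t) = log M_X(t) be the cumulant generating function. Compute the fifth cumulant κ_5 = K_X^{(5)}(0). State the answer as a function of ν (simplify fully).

M_X(t) = (1 - 2*t)^(-ν/2)
K_X(t) = log M_X(t) = -ν*log(1 - 2*t)/2
K′(t) = -ν/(2*t - 1)
K′′(t) = 2*ν/(4*t^2 - 4*t + 1)
K′′′(t) = -8*ν/(8*t^3 - 12*t^2 + 6*t - 1)
K′′′′(t) = 48*ν/(16*t^4 - 32*t^3 + 24*t^2 - 8*t + 1)
K′′′′′(t) = -384*ν/(32*t^5 - 80*t^4 + 80*t^3 - 40*t^2 + 10*t - 1)

κ_5 = K′′′′′(0) = 384*ν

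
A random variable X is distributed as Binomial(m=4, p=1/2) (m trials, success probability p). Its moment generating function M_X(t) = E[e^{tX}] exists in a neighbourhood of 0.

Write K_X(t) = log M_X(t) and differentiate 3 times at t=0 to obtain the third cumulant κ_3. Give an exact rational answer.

κ_3 = K′′′(0) = 0

M_X(t) = (e^(t)/2 + 1/2)^4
K_X(t) = log M_X(t) = 4*log(e^(t)/2 + 1/2)
K′(t) = 4*e^(t)/(e^(t) + 1)
K′′(t) = 4*e^(t)/(e^(2*t) + 2*e^(t) + 1)
K′′′(t) = (-4*e^(2*t) + 4*e^(t))/(e^(3*t) + 3*e^(2*t) + 3*e^(t) + 1)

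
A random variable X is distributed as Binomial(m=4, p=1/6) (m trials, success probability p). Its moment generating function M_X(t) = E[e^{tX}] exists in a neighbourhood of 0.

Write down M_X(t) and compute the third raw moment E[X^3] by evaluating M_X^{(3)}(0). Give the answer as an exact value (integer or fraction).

M_X(t) = (e^(t)/6 + 5/6)^4
dM/dt = e^(4*t)/324 + 5*e^(3*t)/108 + 25*e^(2*t)/108 + 125*e^(t)/324
d^2M/dt^2 = e^(4*t)/81 + 5*e^(3*t)/36 + 25*e^(2*t)/54 + 125*e^(t)/324
d^3M/dt^3 = 4*e^(4*t)/81 + 5*e^(3*t)/12 + 25*e^(2*t)/27 + 125*e^(t)/324

E[X^3] = d^3M/dt^3 |_{t=0} = 16/9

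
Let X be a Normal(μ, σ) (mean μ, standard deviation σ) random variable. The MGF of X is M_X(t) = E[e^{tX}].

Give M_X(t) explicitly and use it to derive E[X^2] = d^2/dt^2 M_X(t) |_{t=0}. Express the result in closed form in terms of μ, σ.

M_X(t) = e^(μ*t + σ^2*t^2/2)
dM/dt = μ*e^(μ*t)*e^(σ^2*t^2/2) + σ^2*t*e^(μ*t)*e^(σ^2*t^2/2)
d^2M/dt^2 = μ^2*e^(μ*t)*e^(σ^2*t^2/2) + 2*μ*σ^2*t*e^(μ*t)*e^(σ^2*t^2/2) + σ^4*t^2*e^(μ*t)*e^(σ^2*t^2/2) + σ^2*e^(μ*t)*e^(σ^2*t^2/2)

E[X^2] = d^2M/dt^2 |_{t=0} = μ^2 + σ^2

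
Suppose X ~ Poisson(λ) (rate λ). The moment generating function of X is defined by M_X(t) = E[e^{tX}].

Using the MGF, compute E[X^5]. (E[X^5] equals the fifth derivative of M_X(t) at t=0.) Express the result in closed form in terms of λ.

M_X(t) = e^(λ*(e^(t) - 1))
M′(t) = λ*e^(-λ)*e^(t)*e^(λ*e^(t))
M′′(t) = (λ^2*e^(2*t)*e^(λ*e^(t)) + λ*e^(t)*e^(λ*e^(t)))*e^(-λ)
M′′′(t) = (λ^3*e^(3*t)*e^(λ*e^(t)) + 3*λ^2*e^(2*t)*e^(λ*e^(t)) + λ*e^(t)*e^(λ*e^(t)))*e^(-λ)
M′′′′(t) = (λ^4*e^(4*t)*e^(λ*e^(t)) + 6*λ^3*e^(3*t)*e^(λ*e^(t)) + 7*λ^2*e^(2*t)*e^(λ*e^(t)) + λ*e^(t)*e^(λ*e^(t)))*e^(-λ)
M′′′′′(t) = (λ^5*e^(5*t)*e^(λ*e^(t)) + 10*λ^4*e^(4*t)*e^(λ*e^(t)) + 25*λ^3*e^(3*t)*e^(λ*e^(t)) + 15*λ^2*e^(2*t)*e^(λ*e^(t)) + λ*e^(t)*e^(λ*e^(t)))*e^(-λ)

E[X^5] = M′′′′′(0) = λ*(λ^4 + 10*λ^3 + 25*λ^2 + 15*λ + 1)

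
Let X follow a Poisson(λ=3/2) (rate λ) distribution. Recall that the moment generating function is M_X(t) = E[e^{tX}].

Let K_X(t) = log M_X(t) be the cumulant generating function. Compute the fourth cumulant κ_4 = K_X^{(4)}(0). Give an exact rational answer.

κ_4 = d^4K/dt^4 |_{t=0} = 3/2

M_X(t) = e^(3*e^(t)/2 - 3/2)
K_X(t) = log M_X(t) = 3*e^(t)/2 - 3/2
dK/dt = 3*e^(t)/2
d^2K/dt^2 = 3*e^(t)/2
d^3K/dt^3 = 3*e^(t)/2
d^4K/dt^4 = 3*e^(t)/2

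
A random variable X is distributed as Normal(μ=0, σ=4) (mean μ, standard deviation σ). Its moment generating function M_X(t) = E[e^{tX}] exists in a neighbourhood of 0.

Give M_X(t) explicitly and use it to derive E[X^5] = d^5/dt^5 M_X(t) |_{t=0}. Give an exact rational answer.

E[X^5] = M′′′′′(0) = 0

M_X(t) = e^(8*t^2)
M′(t) = 16*t*e^(8*t^2)
M′′(t) = 256*t^2*e^(8*t^2) + 16*e^(8*t^2)
M′′′(t) = 4096*t^3*e^(8*t^2) + 768*t*e^(8*t^2)
M′′′′(t) = 65536*t^4*e^(8*t^2) + 24576*t^2*e^(8*t^2) + 768*e^(8*t^2)
M′′′′′(t) = 1048576*t^5*e^(8*t^2) + 655360*t^3*e^(8*t^2) + 61440*t*e^(8*t^2)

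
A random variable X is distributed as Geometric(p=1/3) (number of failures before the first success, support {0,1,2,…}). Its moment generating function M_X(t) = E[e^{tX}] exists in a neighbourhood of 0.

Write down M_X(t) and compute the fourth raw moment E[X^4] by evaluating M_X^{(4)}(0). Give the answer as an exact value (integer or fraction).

E[X^4] = M^(4)(0) = 730

M_X(t) = 1/(3*(1 - 2*e^(t)/3))
M^(4)(t) = (-16*e^(4*t) - 264*e^(3*t) - 396*e^(2*t) - 54*e^(t))/(32*e^(5*t) - 240*e^(4*t) + 720*e^(3*t) - 1080*e^(2*t) + 810*e^(t) - 243)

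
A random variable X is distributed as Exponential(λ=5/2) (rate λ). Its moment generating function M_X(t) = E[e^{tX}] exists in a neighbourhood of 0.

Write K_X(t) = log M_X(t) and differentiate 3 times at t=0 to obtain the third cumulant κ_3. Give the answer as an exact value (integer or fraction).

M_X(t) = 5/(2*(5/2 - t))
K_X(t) = log M_X(t) = -log(5/2 - t) - log(2) + log(5)
K′(t) = -2/(2*t - 5)
K′′(t) = 4/(4*t^2 - 20*t + 25)
K′′′(t) = -16/(8*t^3 - 60*t^2 + 150*t - 125)

κ_3 = K′′′(0) = 16/125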